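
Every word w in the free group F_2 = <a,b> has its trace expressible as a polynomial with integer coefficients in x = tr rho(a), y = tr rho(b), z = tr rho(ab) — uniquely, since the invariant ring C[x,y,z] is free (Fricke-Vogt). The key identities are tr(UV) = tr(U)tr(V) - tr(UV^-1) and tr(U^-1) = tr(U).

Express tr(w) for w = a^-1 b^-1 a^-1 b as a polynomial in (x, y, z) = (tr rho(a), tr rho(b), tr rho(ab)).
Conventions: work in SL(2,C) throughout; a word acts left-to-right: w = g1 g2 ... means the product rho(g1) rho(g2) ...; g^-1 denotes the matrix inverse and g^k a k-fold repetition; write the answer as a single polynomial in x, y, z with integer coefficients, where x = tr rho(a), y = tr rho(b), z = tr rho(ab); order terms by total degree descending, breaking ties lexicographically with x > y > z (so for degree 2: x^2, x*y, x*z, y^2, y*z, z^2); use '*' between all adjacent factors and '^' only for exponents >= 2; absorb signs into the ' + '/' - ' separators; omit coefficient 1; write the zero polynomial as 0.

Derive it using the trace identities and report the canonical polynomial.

x*y*z - y^2 - z^2 + 2

next, tr(a^-1) = tr(a) = x
and tr(a b a) = tr(a) tr(b a) - tr(b)   [square of a] = x*z - y
next, tr(a b a b) = tr(a b) tr(a b) - tr(1)   [split at a repeated a] = z^2 - 2
next, tr(b^-1 a b a) = tr(a b a) tr(b) - tr(a b a b)   [inverse elimination on b] = x*y*z - y^2 - z^2 + 2
and tr(b a^-1 b^-1 a) = tr(b^-1 a b) tr(a) - tr(b^-1 a b a)   [inverse elimination on a] = -x*y*z + x^2 + y^2 + z^2 - 2
tr(a^-1 b^-1 a^-1 b) = tr(b a^-1 b^-1) tr(a) - tr(b a^-1 b^-1 a)   [inverse elimination on a] = x*y*z - y^2 - z^2 + 2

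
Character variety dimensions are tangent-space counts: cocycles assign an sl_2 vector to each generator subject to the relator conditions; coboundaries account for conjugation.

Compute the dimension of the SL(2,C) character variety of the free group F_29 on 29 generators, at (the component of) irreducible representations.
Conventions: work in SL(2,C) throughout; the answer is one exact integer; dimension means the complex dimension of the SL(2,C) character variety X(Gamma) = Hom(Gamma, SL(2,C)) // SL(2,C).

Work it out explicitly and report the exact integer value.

The free group F_29: 29 generators, no relators.
A cocycle picks one sl_2 vector per generator freely, giving dim Z^1 = 3*29 = 87.
dim B^1 = 3: the coboundary map is injective because an irreducible image has centralizer 0 in sl_2.
Therefore dim X = 87 - 3 = 84.

84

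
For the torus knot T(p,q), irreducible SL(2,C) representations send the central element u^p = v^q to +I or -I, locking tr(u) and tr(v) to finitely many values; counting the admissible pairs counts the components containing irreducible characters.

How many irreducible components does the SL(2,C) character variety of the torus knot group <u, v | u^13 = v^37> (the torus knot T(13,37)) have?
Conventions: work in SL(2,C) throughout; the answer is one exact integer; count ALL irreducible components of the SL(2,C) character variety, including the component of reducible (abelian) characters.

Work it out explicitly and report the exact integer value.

217

In the torus knot group T(13,37), u^13 = v^37 is central, so an irreducible representation sends it to +I or -I (Schur).
So on each irreducible component the traces are pinned: tr(u) = 2*cos(pi*alpha/13) with 1 <= alpha <= 12, tr(v) = 2*cos(pi*beta/37) with 1 <= beta <= 36.
The two central values (-1)^alpha I and (-1)^beta I must be the same matrix, so alpha and beta share a parity.
Counting: 6 odd alphas x 18 odd betas + 6 even alphas x 18 even betas = 108 + 108 = 216.
components with irreducible characters: 216; plus the single component of reducible (abelian) characters: total 217.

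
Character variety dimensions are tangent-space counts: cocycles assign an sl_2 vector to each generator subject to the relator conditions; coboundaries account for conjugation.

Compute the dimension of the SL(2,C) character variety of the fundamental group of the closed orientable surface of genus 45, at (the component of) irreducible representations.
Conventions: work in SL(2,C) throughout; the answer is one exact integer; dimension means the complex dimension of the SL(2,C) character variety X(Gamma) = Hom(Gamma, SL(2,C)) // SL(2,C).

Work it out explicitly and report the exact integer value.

pi_1 of the closed genus-45 surface has 90 generators bound by the single product-of-commutators relator.
Before the relator condition, cocycle space has dim 3*90 = 270.
At an irreducible rho, H^2 = coker(d_2) vanishes (Poincare duality: H^2 is dual to H^0 = invariants = 0), so d_2 is surjective onto sl_2 and dim Z^1 = 270 - 3 = 267.
As always at irreducible rho, dim B^1 = 3.
dim X = dim H^1 = 267 - 3 = 264.

264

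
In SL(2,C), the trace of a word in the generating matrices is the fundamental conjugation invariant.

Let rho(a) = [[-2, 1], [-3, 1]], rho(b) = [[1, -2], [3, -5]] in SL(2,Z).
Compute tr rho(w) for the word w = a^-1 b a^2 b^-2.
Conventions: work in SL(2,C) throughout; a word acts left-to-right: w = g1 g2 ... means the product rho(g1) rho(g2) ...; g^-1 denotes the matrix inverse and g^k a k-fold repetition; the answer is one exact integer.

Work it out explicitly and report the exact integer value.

rho(a^-1) = [[1, -1], [3, -2]]
... * rho(b) = [[1, -2], [3, -5]]  ->  [[-2, 3], [-3, 4]]
... * rho(a) = [[-2, 1], [-3, 1]]  ->  [[-5, 1], [-6, 1]]
... * rho(a) = [[-2, 1], [-3, 1]]  ->  [[7, -4], [9, -5]]
... * rho(b^-1) = [[-5, 2], [-3, 1]]  ->  [[-23, 10], [-30, 13]]
... * rho(b^-1) = [[-5, 2], [-3, 1]]  ->  [[85, -36], [111, -47]]
tr = 85 + -47 = 38

38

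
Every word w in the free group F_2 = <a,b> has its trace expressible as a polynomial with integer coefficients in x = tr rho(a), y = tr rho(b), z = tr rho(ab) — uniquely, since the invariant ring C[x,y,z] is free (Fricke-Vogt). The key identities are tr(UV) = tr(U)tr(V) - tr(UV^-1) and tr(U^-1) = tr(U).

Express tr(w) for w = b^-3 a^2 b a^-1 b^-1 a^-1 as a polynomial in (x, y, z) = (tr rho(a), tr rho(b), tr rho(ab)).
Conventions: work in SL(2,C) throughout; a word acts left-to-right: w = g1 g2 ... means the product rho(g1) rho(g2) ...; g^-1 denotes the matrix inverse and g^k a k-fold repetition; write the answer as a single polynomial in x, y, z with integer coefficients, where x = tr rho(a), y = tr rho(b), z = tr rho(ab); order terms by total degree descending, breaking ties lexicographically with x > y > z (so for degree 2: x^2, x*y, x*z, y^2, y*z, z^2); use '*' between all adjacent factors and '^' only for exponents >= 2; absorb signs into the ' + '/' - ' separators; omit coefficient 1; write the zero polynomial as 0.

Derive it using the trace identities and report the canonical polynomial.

tr(a^2) = tr(a)*tr(a) - tr(1) = x^2 - 2
tr(a^2 b) = tr(a)*tr(b a) - tr(b) = x*z - y
tr(a^2 b^-1) = tr(a^2)*tr(b) - tr(a^2 b) = x^2*y - x*z - y
tr(b^-2 a^2) = tr(a^2 b^-1)*tr(b) - tr(a^2) = x^2*y^2 - x*y*z - x^2 - y^2 + 2
tr(b^-3 a^2) = tr(b^-2 a^2)*tr(b) - tr(b^-2 a^2 b) = x^2*y^3 - x*y^2*z - 2*x^2*y - y^3 + x*z + 3*y
tr(a^2 b a) = tr(a)*tr(b a^2) - tr(b a) = x^2*z - x*y - z
tr(b a b a) = tr(a b)*tr(a b) - tr(1) = z^2 - 2
tr(b a b) = tr(b)*tr(a b) - tr(a) = y*z - x
tr(a^2 b a b) = tr(a)*tr(b a b a) - tr(b a b) = x*z^2 - y*z - x
tr(b^-1 a^2 b a) = tr(a^2 b a)*tr(b) - tr(a^2 b a b) = x^2*y*z - x*y^2 - x*z^2 + x
tr(b^-1 a^2 b a b^-1) = tr(b^-1 a^2 b a)*tr(b) - tr(b^-1 a^2 b a b) = x^2*y^2*z - x*y^3 - x*y*z^2 - x^2*z + 2*x*y + z
tr(a^2 b a b^-3) = tr(b^-1 a^2 b a b^-1)*tr(b) - tr(b^-1 a^2 b a) = x^2*y^3*z - x*y^4 - x*y^2*z^2 - 2*x^2*y*z + 3*x*y^2 + x*z^2 + y*z - x
tr(b^-4 a^2 b a) = tr(a^2 b a b^-3)*tr(b) - tr(a^2 b a b^-2) = x^2*y^4*z - x*y^5 - x*y^3*z^2 - 3*x^2*y^2*z + 4*x*y^3 + 2*x*y*z^2 + x^2*z + y^2*z - 3*x*y - z
tr(b^-3 a^2 b a^-1 b^-1) = tr(b^-4 a^2 b)*tr(a) - tr(b^-4 a^2 b a) = -x^2*y^4*z + x^3*y^3 + x*y^5 + x*y^3*z^2 + 2*x^2*y^2*z - 2*x^3*y - 5*x*y^3 - 2*x*y*z^2 - y^2*z + 6*x*y + z
tr(b^2) = tr(b)*tr(b) - tr(1) = y^2 - 2
tr(b^2 a^2) = tr(a)*tr(b^2 a) - tr(b^2) = x*y*z - x^2 - y^2 + 2
tr(b a^3 b) = tr(a)*tr(b^2 a^2) - tr(b^2 a) = x^2*y*z - x^3 - x*y^2 - y*z + 3*x
tr(b a^3 b a) = tr(a)*tr(a b a b a) - tr(a b a b) = x^2*z^2 - x*y*z - x^2 - z^2 + 2
tr(a^2 b a^-1 b a) = tr(b a^3 b)*tr(a) - tr(b a^3 b a) = x^3*y*z - x^4 - x^2*y^2 - x^2*z^2 + 4*x^2 + z^2 - 2
tr(b^2 a b a) = tr(b)*tr(a b a b) - tr(a b a) = y*z^2 - x*z - y
tr(b^2 a b) = tr(b)*tr(a b^2) - tr(a b) = y^2*z - x*y - z
tr(b a b a^2 b) = tr(a)*tr(b^2 a b a) - tr(b^2 a b) = x*y*z^2 - x^2*z - y^2*z + z
tr(b a b a b a) = tr(b a b a)*tr(b a) - tr(a b) = z^3 - 3*z
tr(b a b a^2 b a) = tr(a)*tr(b a b a b a) - tr(b a b a b) = x*z^3 - y*z^2 - 2*x*z + y
tr(a^2 b a^-1 b a b) = tr(b a b a^2 b)*tr(a) - tr(b a b a^2 b a) = x^2*y*z^2 - x^3*z - x*y^2*z - x*z^3 + y*z^2 + 3*x*z - y
tr(a^2 b a^-1 b a b^-1) = tr(a^2 b a^-1 b a)*tr(b) - tr(a^2 b a^-1 b a b) = x^3*y^2*z - x^4*y - x^2*y^3 - 2*x^2*y*z^2 + x^3*z + x*y^2*z + x*z^3 + 4*x^2*y - 3*x*z - y
tr(a^2 b a^-1 b a b^-2) = tr(a^2 b a^-1 b a b^-1)*tr(b) - tr(a^2 b a^-1 b a) = x^3*y^3*z - x^4*y^2 - x^2*y^4 - 2*x^2*y^2*z^2 + x*y^3*z + x*y*z^3 + x^4 + 5*x^2*y^2 + x^2*z^2 - 3*x*y*z - 4*x^2 - y^2 - z^2 + 2
tr(a b^-3 a^2 b a^-1 b) = tr(a^2 b a^-1 b a b^-2)*tr(b) - tr(a^2 b a^-1 b a b^-1) = x^3*y^4*z - x^4*y^3 - x^2*y^5 - 2*x^2*y^3*z^2 - x^3*y^2*z + x*y^4*z + x*y^2*z^3 + 2*x^4*y + 6*x^2*y^3 + 3*x^2*y*z^2 - x^3*z - 4*x*y^2*z - x*z^3 - 8*x^2*y - y^3 - y*z^2 + 3*x*z + 3*y
tr(b^-3 a^2 b a^-1 b^-1 a) = tr(a b^-3 a^2 b a^-1)*tr(b) - tr(a b^-3 a^2 b a^-1 b) = -x^3*y^4*z + x^4*y^3 + x^2*y^5 + 2*x^2*y^3*z^2 + x^3*y^2*z - x*y^4*z - x*y^2*z^3 - 2*x^4*y - 5*x^2*y^3 - 3*x^2*y*z^2 + x^3*z + 3*x*y^2*z + x*z^3 + 7*x^2*y + y*z^2 - 3*x*z - y
tr(b^-3 a^2 b a^-1 b^-1 a^-1) = tr(b^-3 a^2 b a^-1 b^-1)*tr(a) - tr(b^-3 a^2 b a^-1 b^-1 a) = -x^2*y^3*z^2 + x^3*y^2*z + x*y^4*z + x*y^2*z^3 + x^2*y*z^2 - x^3*z - 4*x*y^2*z - x*z^3 - x^2*y - y*z^2 + 4*x*z + y

-x^2*y^3*z^2 + x^3*y^2*z + x*y^4*z + x*y^2*z^3 + x^2*y*z^2 - x^3*z - 4*x*y^2*z - x*z^3 - x^2*y - y*z^2 + 4*x*z + y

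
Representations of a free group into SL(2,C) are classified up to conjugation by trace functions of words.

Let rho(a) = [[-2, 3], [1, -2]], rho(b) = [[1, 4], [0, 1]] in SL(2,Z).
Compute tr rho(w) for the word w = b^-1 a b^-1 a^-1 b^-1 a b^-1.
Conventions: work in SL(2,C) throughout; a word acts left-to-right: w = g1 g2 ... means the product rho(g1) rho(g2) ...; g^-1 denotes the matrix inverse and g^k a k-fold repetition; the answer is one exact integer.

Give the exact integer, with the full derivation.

172

rho(b^-1) = [[1, -4], [0, 1]]
... * rho(a) = [[-2, 3], [1, -2]]  ->  [[-6, 11], [1, -2]]
... * rho(b^-1) = [[1, -4], [0, 1]]  ->  [[-6, 35], [1, -6]]
... * rho(a^-1) = [[-2, -3], [-1, -2]]  ->  [[-23, -52], [4, 9]]
... * rho(b^-1) = [[1, -4], [0, 1]]  ->  [[-23, 40], [4, -7]]
... * rho(a) = [[-2, 3], [1, -2]]  ->  [[86, -149], [-15, 26]]
... * rho(b^-1) = [[1, -4], [0, 1]]  ->  [[86, -493], [-15, 86]]
tr = 86 + 86 = 172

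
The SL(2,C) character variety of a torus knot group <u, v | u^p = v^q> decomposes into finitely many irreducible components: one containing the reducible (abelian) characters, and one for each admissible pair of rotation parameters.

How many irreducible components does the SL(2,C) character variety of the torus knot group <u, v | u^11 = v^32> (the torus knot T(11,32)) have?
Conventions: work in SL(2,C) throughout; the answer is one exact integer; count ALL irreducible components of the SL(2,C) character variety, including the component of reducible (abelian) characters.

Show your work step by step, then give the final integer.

For T(11,32): irreducibility forces the central element u^11 = v^32 to one of +I, -I.
This locks tr(u) to 2*cos(pi*alpha/11), alpha in 1..10, and tr(v) to 2*cos(pi*beta/32), beta in 1..31, on each component of irreducible characters.
The two central values (-1)^alpha I and (-1)^beta I must be the same matrix, so alpha and beta share a parity.
Enumerate parity-matched pairs: 5*16 odd-odd plus 5*15 even-even gives 155.
components with irreducible characters: 155; plus the single component of reducible (abelian) characters: total 156.

156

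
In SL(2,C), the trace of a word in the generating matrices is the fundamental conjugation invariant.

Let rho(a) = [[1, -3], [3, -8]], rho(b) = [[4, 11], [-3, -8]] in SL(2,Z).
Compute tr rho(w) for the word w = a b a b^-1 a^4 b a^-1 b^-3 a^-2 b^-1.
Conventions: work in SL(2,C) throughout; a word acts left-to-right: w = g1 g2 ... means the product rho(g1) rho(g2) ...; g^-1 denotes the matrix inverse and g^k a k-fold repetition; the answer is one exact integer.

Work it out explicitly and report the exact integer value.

-304971531468550

rho(a) = [[1, -3], [3, -8]]
... * rho(b) = [[4, 11], [-3, -8]]  ->  [[13, 35], [36, 97]]
... * rho(a) = [[1, -3], [3, -8]]  ->  [[118, -319], [327, -884]]
... * rho(b^-1) = [[-8, -11], [3, 4]]  ->  [[-1901, -2574], [-5268, -7133]]
... * rho(a) = [[1, -3], [3, -8]]  ->  [[-9623, 26295], [-26667, 72868]]
... * rho(a) = [[1, -3], [3, -8]]  ->  [[69262, -181491], [191937, -502943]]
... * rho(a) = [[1, -3], [3, -8]]  ->  [[-475211, 1244142], [-1316892, 3447733]]
... * rho(a) = [[1, -3], [3, -8]]  ->  [[3257215, -8527503], [9026307, -23631188]]
... * rho(b) = [[4, 11], [-3, -8]]  ->  [[38611369, 104049389], [106998792, 288338881]]
... * rho(a^-1) = [[-8, 3], [-3, 1]]  ->  [[-621039119, 219883496], [-1721006979, 609335257]]
... * rho(b^-1) = [[-8, -11], [3, 4]]  ->  [[5627963440, 7710964293], [15596061603, 21368417797]]
... * rho(b^-1) = [[-8, -11], [3, 4]]  ->  [[-21890814641, -31063740668], [-60663239433, -86083006445]]
... * rho(b^-1) = [[-8, -11], [3, 4]]  ->  [[81935295124, 116543998379], [227056896129, 322963607983]]
... * rho(a^-1) = [[-8, 3], [-3, 1]]  ->  [[-1005114356129, 362349883751], [-2785345992981, 1004134296370]]
... * rho(a^-1) = [[-8, 3], [-3, 1]]  ->  [[6953865197779, -2652993184636], [19270365054738, -7351903682573]]
... * rho(b^-1) = [[-8, -11], [3, 4]]  ->  [[-63589901136140, -87104489914113], [-176218631485623, -241381630332410]]
tr = -63589901136140 + -241381630332410 = -304971531468550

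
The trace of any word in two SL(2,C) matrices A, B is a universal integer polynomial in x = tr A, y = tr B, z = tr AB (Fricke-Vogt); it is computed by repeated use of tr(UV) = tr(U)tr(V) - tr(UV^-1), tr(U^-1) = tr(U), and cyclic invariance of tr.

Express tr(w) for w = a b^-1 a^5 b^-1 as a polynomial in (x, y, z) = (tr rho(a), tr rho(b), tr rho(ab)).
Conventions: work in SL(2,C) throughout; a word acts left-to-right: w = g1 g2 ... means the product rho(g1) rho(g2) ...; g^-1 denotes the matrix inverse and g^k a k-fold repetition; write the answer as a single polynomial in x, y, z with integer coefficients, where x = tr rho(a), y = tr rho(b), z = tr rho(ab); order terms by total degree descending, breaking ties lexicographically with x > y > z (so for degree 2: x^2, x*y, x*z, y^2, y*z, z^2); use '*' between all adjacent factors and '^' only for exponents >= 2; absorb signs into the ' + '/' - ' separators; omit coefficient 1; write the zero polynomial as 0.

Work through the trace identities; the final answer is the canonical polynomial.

tr(a^2) = tr(a)*tr(a) - tr(1)   [square of a] = x^2 - 2
apply: tr(a^3) = tr(a)*tr(a^2) - tr(a)   [square of a] = x^3 - 3*x
apply: tr(a^4) = tr(a)*tr(a^3) - tr(a^2)   [square of a] = x^4 - 4*x^2 + 2
apply: tr(a^5) = tr(a)*tr(a^4) - tr(a^3)   [square of a] = x^5 - 5*x^3 + 5*x
tr(a^6) = tr(a)*tr(a^5) - tr(a^4)   [square of a] = x^6 - 6*x^4 + 9*x^2 - 2
apply: tr(a b a) = tr(a)*tr(b a) - tr(b)   [square of a] = x*z - y
apply: tr(b a^3) = tr(a)*tr(a b a) - tr(a b)   [square of a] = x^2*z - x*y - z
tr(a^2 b a^2) = tr(a)*tr(b a^3) - tr(b a^2)   [square of a] = x^3*z - x^2*y - 2*x*z + y
apply: tr(b a^5) = tr(a)*tr(a^2 b a^2) - tr(a^2 b a)   [square of a] = x^4*z - x^3*y - 3*x^2*z + 2*x*y + z
tr(a^6 b) = tr(a)*tr(b a^5) - tr(b a^4)   [square of a] = x^5*z - x^4*y - 4*x^3*z + 3*x^2*y + 3*x*z - y
apply: tr(a b^-1 a^5) = tr(a^6)*tr(b) - tr(a^6 b)   [inverse elimination on b] = x^6*y - x^5*z - 5*x^4*y + 4*x^3*z + 6*x^2*y - 3*x*z - y
tr(b a b a) = tr(a b)*tr(a b) - tr(1)   [split at a repeated a] = z^2 - 2
apply: tr(b a b) = tr(b)*tr(a b) - tr(a)   [square of b] = y*z - x
apply: tr(b a b a^2) = tr(a)*tr(b a b a) - tr(b a b)   [square of a] = x*z^2 - y*z - x
tr(b a b a^3) = tr(a)*tr(b a b a^2) - tr(b a b a)   [square of a] = x^2*z^2 - x*y*z - x^2 - z^2 + 2
tr(a b a b a^3) = tr(a)*tr(b a b a^3) - tr(b a b a^2)   [square of a] = x^3*z^2 - x^2*y*z - x^3 - 2*x*z^2 + y*z + 3*x
use: tr(a^5 b a b) = tr(a)*tr(a b a b a^3) - tr(a b a b a^2)   [square of a] = x^4*z^2 - x^3*y*z - x^4 - 3*x^2*z^2 + 2*x*y*z + 4*x^2 + z^2 - 2
use: tr(a b^-1 a^5 b) = tr(a^5 b a)*tr(b) - tr(a^5 b a b)   [inverse elimination on b] = x^5*y*z - x^4*y^2 - x^4*z^2 - 3*x^3*y*z + x^4 + 3*x^2*y^2 + 3*x^2*z^2 + x*y*z - 4*x^2 - y^2 - z^2 + 2
tr(a b^-1 a^5 b^-1) = tr(a b^-1 a^5)*tr(b) - tr(a b^-1 a^5 b)   [inverse elimination on b] = x^6*y^2 - 2*x^5*y*z - 4*x^4*y^2 + x^4*z^2 + 7*x^3*y*z - x^4 + 3*x^2*y^2 - 3*x^2*z^2 - 4*x*y*z + 4*x^2 + z^2 - 2

x^6*y^2 - 2*x^5*y*z - 4*x^4*y^2 + x^4*z^2 + 7*x^3*y*z - x^4 + 3*x^2*y^2 - 3*x^2*z^2 - 4*x*y*z + 4*x^2 + z^2 - 2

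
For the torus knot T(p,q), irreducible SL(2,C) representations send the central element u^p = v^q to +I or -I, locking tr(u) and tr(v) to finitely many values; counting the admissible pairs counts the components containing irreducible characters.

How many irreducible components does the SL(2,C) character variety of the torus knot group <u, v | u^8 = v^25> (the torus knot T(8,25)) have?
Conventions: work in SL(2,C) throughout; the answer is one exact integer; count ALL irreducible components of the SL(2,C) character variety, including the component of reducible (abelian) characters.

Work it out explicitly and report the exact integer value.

85

Gamma = < u, v | u^8 = v^25 > (torus knot T(8,25)); the central element u^8 = v^25 acts as +I or -I in any irreducible SL(2,C) representation.
So on each irreducible component the traces are pinned: tr(u) = 2*cos(pi*alpha/8) with 1 <= alpha <= 7, tr(v) = 2*cos(pi*beta/25) with 1 <= beta <= 24.
The two central values (-1)^alpha I and (-1)^beta I must be the same matrix, so alpha and beta share a parity.
Enumerate parity-matched pairs: 4*12 odd-odd plus 3*12 even-even gives 84.
That is 84 components of irreducible characters, and with the reducible (abelian) component the total is 85.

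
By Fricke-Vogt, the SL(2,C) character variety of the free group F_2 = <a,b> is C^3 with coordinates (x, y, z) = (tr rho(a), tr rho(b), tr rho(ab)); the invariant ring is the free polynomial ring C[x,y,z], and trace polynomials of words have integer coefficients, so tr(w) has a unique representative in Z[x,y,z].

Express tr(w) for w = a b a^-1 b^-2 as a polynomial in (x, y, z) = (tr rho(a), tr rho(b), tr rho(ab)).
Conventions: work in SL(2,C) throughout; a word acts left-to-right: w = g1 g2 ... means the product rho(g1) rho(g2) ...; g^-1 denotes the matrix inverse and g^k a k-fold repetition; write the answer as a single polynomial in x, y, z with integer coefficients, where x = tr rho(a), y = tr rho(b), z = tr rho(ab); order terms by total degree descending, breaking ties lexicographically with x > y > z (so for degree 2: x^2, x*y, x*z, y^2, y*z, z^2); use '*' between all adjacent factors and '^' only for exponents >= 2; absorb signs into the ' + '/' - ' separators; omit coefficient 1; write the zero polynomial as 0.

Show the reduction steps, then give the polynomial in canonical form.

trace(a b a) = trace(a)*trace(b a) - trace(b)  (reduce the a square) = x*z - y
trace(a b a b) = trace(a b)*trace(a b) - trace(1)  (split on a) = z^2 - 2
trace(b^-1 a b a) = trace(a b a)*trace(b) - trace(a b a b)  (eliminate b^-1) = x*y*z - y^2 - z^2 + 2
trace(b^-1 a b a^-1) = trace(b^-1 a b)*trace(a) - trace(b^-1 a b a)  (eliminate a^-1) = -x*y*z + x^2 + y^2 + z^2 - 2
trace(a b a^-1 b^-2) = trace(b^-1 a b a^-1)*trace(b) - trace(b^-1 a b a^-1 b)  (eliminate b^-1) = -x*y^2*z + x^2*y + y^3 + y*z^2 - 3*y

-x*y^2*z + x^2*y + y^3 + y*z^2 - 3*y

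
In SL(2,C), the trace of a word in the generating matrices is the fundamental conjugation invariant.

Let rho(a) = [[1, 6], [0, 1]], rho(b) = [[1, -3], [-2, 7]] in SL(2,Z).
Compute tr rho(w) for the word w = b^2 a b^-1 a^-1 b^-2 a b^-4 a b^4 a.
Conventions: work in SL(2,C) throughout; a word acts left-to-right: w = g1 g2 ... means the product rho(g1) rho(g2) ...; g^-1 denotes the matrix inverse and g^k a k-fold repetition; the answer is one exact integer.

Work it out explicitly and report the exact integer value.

rho(b) = [[1, -3], [-2, 7]]
... * rho(b) = [[1, -3], [-2, 7]]  ->  [[7, -24], [-16, 55]]
... * rho(a) = [[1, 6], [0, 1]]  ->  [[7, 18], [-16, -41]]
... * rho(b^-1) = [[7, 3], [2, 1]]  ->  [[85, 39], [-194, -89]]
... * rho(a^-1) = [[1, -6], [0, 1]]  ->  [[85, -471], [-194, 1075]]
... * rho(b^-1) = [[7, 3], [2, 1]]  ->  [[-347, -216], [792, 493]]
... * rho(b^-1) = [[7, 3], [2, 1]]  ->  [[-2861, -1257], [6530, 2869]]
... * rho(a) = [[1, 6], [0, 1]]  ->  [[-2861, -18423], [6530, 42049]]
... * rho(b^-1) = [[7, 3], [2, 1]]  ->  [[-56873, -27006], [129808, 61639]]
... * rho(b^-1) = [[7, 3], [2, 1]]  ->  [[-452123, -197625], [1031934, 451063]]
... * rho(b^-1) = [[7, 3], [2, 1]]  ->  [[-3560111, -1553994], [8125664, 3546865]]
... * rho(b^-1) = [[7, 3], [2, 1]]  ->  [[-28028765, -12234327], [63973378, 27923857]]
... * rho(a) = [[1, 6], [0, 1]]  ->  [[-28028765, -180406917], [63973378, 411764125]]
... * rho(b) = [[1, -3], [-2, 7]]  ->  [[332785069, -1178762124], [-759554872, 2690428741]]
... * rho(b) = [[1, -3], [-2, 7]]  ->  [[2690309317, -9249690075], [-6140412354, 21111665803]]
... * rho(b) = [[1, -3], [-2, 7]]  ->  [[21189689467, -72818758476], [-48363743960, 166202897683]]
... * rho(b) = [[1, -3], [-2, 7]]  ->  [[166827206419, -573300377733], [-380769539326, 1308511515661]]
... * rho(a) = [[1, 6], [0, 1]]  ->  [[166827206419, 427662860781], [-380769539326, -976105720295]]
tr = 166827206419 + -976105720295 = -809278513876

-809278513876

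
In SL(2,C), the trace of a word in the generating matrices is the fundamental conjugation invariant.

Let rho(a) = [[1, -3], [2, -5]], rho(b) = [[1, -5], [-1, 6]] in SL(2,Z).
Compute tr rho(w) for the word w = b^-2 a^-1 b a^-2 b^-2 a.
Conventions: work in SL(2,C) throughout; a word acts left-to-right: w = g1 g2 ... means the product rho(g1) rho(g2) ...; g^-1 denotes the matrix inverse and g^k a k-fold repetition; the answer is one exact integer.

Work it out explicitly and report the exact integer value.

556153

rho(b^-1) = [[6, 5], [1, 1]]
... * rho(b^-1) = [[6, 5], [1, 1]]  ->  [[41, 35], [7, 6]]
... * rho(a^-1) = [[-5, 3], [-2, 1]]  ->  [[-275, 158], [-47, 27]]
... * rho(b) = [[1, -5], [-1, 6]]  ->  [[-433, 2323], [-74, 397]]
... * rho(a^-1) = [[-5, 3], [-2, 1]]  ->  [[-2481, 1024], [-424, 175]]
... * rho(a^-1) = [[-5, 3], [-2, 1]]  ->  [[10357, -6419], [1770, -1097]]
... * rho(b^-1) = [[6, 5], [1, 1]]  ->  [[55723, 45366], [9523, 7753]]
... * rho(b^-1) = [[6, 5], [1, 1]]  ->  [[379704, 323981], [64891, 55368]]
... * rho(a) = [[1, -3], [2, -5]]  ->  [[1027666, -2759017], [175627, -471513]]
tr = 1027666 + -471513 = 556153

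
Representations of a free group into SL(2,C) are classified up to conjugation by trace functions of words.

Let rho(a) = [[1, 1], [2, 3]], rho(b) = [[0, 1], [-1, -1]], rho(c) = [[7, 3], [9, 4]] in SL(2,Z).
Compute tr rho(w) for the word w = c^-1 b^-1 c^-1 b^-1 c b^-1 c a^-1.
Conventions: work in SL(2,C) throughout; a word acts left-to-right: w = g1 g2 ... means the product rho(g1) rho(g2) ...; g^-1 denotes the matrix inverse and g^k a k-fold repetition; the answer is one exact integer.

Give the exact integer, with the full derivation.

rho(c^-1) = [[4, -3], [-9, 7]]
... * rho(b^-1) = [[-1, -1], [1, 0]]  ->  [[-7, -4], [16, 9]]
... * rho(c^-1) = [[4, -3], [-9, 7]]  ->  [[8, -7], [-17, 15]]
... * rho(b^-1) = [[-1, -1], [1, 0]]  ->  [[-15, -8], [32, 17]]
... * rho(c) = [[7, 3], [9, 4]]  ->  [[-177, -77], [377, 164]]
... * rho(b^-1) = [[-1, -1], [1, 0]]  ->  [[100, 177], [-213, -377]]
... * rho(c) = [[7, 3], [9, 4]]  ->  [[2293, 1008], [-4884, -2147]]
... * rho(a^-1) = [[3, -1], [-2, 1]]  ->  [[4863, -1285], [-10358, 2737]]
tr = 4863 + 2737 = 7600

7600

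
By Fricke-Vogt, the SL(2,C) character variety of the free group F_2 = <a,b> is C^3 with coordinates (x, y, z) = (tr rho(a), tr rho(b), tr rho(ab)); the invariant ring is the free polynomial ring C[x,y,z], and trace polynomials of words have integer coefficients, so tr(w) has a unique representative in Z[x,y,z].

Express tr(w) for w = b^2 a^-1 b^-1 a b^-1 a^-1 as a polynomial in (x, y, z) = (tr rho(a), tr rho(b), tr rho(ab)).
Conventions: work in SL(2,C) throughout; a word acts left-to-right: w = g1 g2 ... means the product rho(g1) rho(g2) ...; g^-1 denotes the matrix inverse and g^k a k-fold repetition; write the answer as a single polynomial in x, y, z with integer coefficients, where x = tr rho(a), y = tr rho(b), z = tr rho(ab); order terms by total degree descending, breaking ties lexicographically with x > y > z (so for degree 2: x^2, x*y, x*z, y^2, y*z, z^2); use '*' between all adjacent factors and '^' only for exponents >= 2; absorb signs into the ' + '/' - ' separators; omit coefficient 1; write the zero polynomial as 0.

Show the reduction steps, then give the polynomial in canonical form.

x^2*y^3*z - x^3*y^2 - x*y^4 - 2*x*y^2*z^2 + y^3*z + y*z^3 + x^3 + 5*x*y^2 + x*z^2 - 4*y*z - 3*x

trace(b a^-1) = trace(b)*trace(a) - trace(b a) = x*y - z
apply: trace(b a b) = trace(b)*trace(a b) - trace(a) = y*z - x
trace(b a b a) = trace(b a)*trace(b a) - trace(1) = z^2 - 2
use: trace(a b a^-1 b) = trace(b a b)*trace(a) - trace(b a b a) = x*y*z - x^2 - z^2 + 2
trace(a^2 b) = trace(a)*trace(b a) - trace(b) = x*z - y
use: trace(a^2) = trace(a)*trace(a) - trace(1) = x^2 - 2
trace(a^2 b^2) = trace(b)*trace(a^2 b) - trace(a^2) = x*y*z - x^2 - y^2 + 2
trace(b^2 a^2 b) = trace(b)*trace(a^2 b^2) - trace(a^2 b) = x*y^2*z - x^2*y - y^3 - x*z + 3*y
use: trace(a^2 b a b) = trace(a)*trace(b a b a) - trace(b a b) = x*z^2 - y*z - x
apply: trace(a^2 b a) = trace(a)*trace(a b a) - trace(a b) = x^2*z - x*y - z
trace(b^2 a^2 b a) = trace(b)*trace(a^2 b a b) - trace(a^2 b a) = x*y*z^2 - x^2*z - y^2*z + z
use: trace(a b a^-1 b^2 a) = trace(b^2 a^2 b)*trace(a) - trace(b^2 a^2 b a) = x^2*y^2*z - x^3*y - x*y^3 - x*y*z^2 + y^2*z + 3*x*y - z
apply: trace(a b a b^2) = trace(b)*trace(a b a b) - trace(a b a) = y*z^2 - x*z - y
trace(b^2 a b a b) = trace(b)*trace(a b a b^2) - trace(a b a b) = y^2*z^2 - x*y*z - y^2 - z^2 + 2
apply: trace(a b a b a b) = trace(b a b a)*trace(b a) - trace(a b) = z^3 - 3*z
trace(b^2 a b a b a) = trace(b)*trace(a b a b a b) - trace(a b a b a) = y*z^3 - x*z^2 - 2*y*z + x
use: trace(a b a^-1 b^2 a b) = trace(b^2 a b a b)*trace(a) - trace(b^2 a b a b a) = x*y^2*z^2 - x^2*y*z - y*z^3 - x*y^2 + 2*y*z + x
trace(b^-1 a b a^-1 b^2 a) = trace(a b a^-1 b^2 a)*trace(b) - trace(a b a^-1 b^2 a b) = x^2*y^3*z - x^3*y^2 - x*y^4 - 2*x*y^2*z^2 + x^2*y*z + y^3*z + y*z^3 + 4*x*y^2 - 3*y*z - x
use: trace(a^-1 b^2 a^-1 b^-1 a b) = trace(b^-1 a b a^-1 b^2)*trace(a) - trace(b^-1 a b a^-1 b^2 a) = -x^2*y^3*z + x^3*y^2 + x*y^4 + 2*x*y^2*z^2 - y^3*z - y*z^3 - x^3 - 4*x*y^2 - x*z^2 + 3*y*z + 3*x
trace(b^2 a^-1 b^-1 a b^-1 a^-1) = trace(a^-1 b^2 a^-1 b^-1 a)*trace(b) - trace(a^-1 b^2 a^-1 b^-1 a b) = x^2*y^3*z - x^3*y^2 - x*y^4 - 2*x*y^2*z^2 + y^3*z + y*z^3 + x^3 + 5*x*y^2 + x*z^2 - 4*y*z - 3*x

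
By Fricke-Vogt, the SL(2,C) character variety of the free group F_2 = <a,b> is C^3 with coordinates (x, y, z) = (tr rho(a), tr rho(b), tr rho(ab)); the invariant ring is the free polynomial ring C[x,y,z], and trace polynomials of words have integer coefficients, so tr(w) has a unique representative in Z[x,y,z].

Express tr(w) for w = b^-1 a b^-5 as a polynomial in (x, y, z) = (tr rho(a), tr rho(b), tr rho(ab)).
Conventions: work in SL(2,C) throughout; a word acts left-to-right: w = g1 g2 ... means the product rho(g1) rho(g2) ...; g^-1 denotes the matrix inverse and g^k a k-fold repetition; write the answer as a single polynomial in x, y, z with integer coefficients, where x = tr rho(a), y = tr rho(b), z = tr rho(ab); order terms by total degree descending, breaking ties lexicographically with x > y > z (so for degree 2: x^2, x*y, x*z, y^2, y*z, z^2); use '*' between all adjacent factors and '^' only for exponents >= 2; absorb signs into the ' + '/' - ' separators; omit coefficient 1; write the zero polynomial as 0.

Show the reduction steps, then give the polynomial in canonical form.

trace(b^-1 a) = trace(a) trace(b) - trace(a b)  (eliminate b^-1) = x*y - z
trace(b^-1 a b^-1) = trace(b^-1 a) trace(b) - trace(b^-1 a b)  (eliminate b^-1) = x*y^2 - y*z - x
use: trace(b^-3 a) = trace(b^-1 a b^-1) trace(b) - trace(b^-1 a)  (eliminate b^-1) = x*y^3 - y^2*z - 2*x*y + z
trace(b^-4 a) = trace(b^-3 a) trace(b) - trace(b^-3 a b)  (eliminate b^-1) = x*y^4 - y^3*z - 3*x*y^2 + 2*y*z + x
trace(b^-4 a b^-1) = trace(b^-4 a) trace(b) - trace(b^-4 a b)  (eliminate b^-1) = x*y^5 - y^4*z - 4*x*y^3 + 3*y^2*z + 3*x*y - z
trace(b^-1 a b^-5) = trace(b^-4 a b^-1) trace(b) - trace(b^-4 a)  (eliminate b^-1) = x*y^6 - y^5*z - 5*x*y^4 + 4*y^3*z + 6*x*y^2 - 3*y*z - x

x*y^6 - y^5*z - 5*x*y^4 + 4*y^3*z + 6*x*y^2 - 3*y*z - x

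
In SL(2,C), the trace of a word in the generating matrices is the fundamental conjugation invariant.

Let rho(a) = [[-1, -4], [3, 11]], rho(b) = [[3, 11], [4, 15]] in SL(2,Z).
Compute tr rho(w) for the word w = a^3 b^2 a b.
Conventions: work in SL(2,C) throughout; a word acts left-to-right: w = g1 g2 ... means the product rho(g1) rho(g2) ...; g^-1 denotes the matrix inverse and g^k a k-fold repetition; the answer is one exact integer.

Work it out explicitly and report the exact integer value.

rho(a) = [[-1, -4], [3, 11]]
... * rho(a) = [[-1, -4], [3, 11]]  ->  [[-11, -40], [30, 109]]
... * rho(a) = [[-1, -4], [3, 11]]  ->  [[-109, -396], [297, 1079]]
... * rho(b) = [[3, 11], [4, 15]]  ->  [[-1911, -7139], [5207, 19452]]
... * rho(b) = [[3, 11], [4, 15]]  ->  [[-34289, -128106], [93429, 349057]]
... * rho(a) = [[-1, -4], [3, 11]]  ->  [[-350029, -1272010], [953742, 3465911]]
... * rho(b) = [[3, 11], [4, 15]]  ->  [[-6138127, -22930469], [16724870, 62479827]]
tr = -6138127 + 62479827 = 56341700

56341700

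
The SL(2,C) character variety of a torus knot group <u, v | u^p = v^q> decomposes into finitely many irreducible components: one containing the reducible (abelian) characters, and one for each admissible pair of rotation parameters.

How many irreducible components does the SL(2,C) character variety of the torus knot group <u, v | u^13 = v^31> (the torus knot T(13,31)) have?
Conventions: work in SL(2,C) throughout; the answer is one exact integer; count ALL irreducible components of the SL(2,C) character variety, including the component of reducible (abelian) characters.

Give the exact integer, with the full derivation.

181

In the torus knot group T(13,31), u^13 = v^31 is central, so an irreducible representation sends it to +I or -I (Schur).
So on each irreducible component the traces are pinned: tr(u) = 2*cos(pi*alpha/13) with 1 <= alpha <= 12, tr(v) = 2*cos(pi*beta/31) with 1 <= beta <= 30.
Consistency of u^13 = (-1)^alpha I with v^31 = (-1)^beta I forces alpha = beta (mod 2).
count pairs: odd alpha (6 choices) x odd beta (15), plus even alpha (6) x even beta (15): 6*15 + 6*15 = 180.
Total: 180 irreducible-character components + 1 reducible (abelian) component = 181.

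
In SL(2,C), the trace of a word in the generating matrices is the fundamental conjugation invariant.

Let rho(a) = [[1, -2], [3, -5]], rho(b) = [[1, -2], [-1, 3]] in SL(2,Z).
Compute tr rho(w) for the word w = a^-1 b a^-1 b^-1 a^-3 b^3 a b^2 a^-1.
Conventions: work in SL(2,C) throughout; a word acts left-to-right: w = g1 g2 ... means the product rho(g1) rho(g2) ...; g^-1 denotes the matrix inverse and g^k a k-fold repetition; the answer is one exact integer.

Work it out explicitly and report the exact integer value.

-12174590

rho(a^-1) = [[-5, 2], [-3, 1]]
... * rho(b) = [[1, -2], [-1, 3]]  ->  [[-7, 16], [-4, 9]]
... * rho(a^-1) = [[-5, 2], [-3, 1]]  ->  [[-13, 2], [-7, 1]]
... * rho(b^-1) = [[3, 2], [1, 1]]  ->  [[-37, -24], [-20, -13]]
... * rho(a^-1) = [[-5, 2], [-3, 1]]  ->  [[257, -98], [139, -53]]
... * rho(a^-1) = [[-5, 2], [-3, 1]]  ->  [[-991, 416], [-536, 225]]
... * rho(a^-1) = [[-5, 2], [-3, 1]]  ->  [[3707, -1566], [2005, -847]]
... * rho(b) = [[1, -2], [-1, 3]]  ->  [[5273, -12112], [2852, -6551]]
... * rho(b) = [[1, -2], [-1, 3]]  ->  [[17385, -46882], [9403, -25357]]
... * rho(b) = [[1, -2], [-1, 3]]  ->  [[64267, -175416], [34760, -94877]]
... * rho(a) = [[1, -2], [3, -5]]  ->  [[-461981, 748546], [-249871, 404865]]
... * rho(b) = [[1, -2], [-1, 3]]  ->  [[-1210527, 3169600], [-654736, 1714337]]
... * rho(b) = [[1, -2], [-1, 3]]  ->  [[-4380127, 11929854], [-2369073, 6452483]]
... * rho(a^-1) = [[-5, 2], [-3, 1]]  ->  [[-13888927, 3169600], [-7512084, 1714337]]
tr = -13888927 + 1714337 = -12174590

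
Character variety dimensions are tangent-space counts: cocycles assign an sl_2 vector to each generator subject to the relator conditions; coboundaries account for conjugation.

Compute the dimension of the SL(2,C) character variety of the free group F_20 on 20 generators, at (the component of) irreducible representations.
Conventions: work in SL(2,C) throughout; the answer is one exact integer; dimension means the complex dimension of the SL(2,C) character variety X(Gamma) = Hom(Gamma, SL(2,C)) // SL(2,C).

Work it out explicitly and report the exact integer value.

57

The free group F_20: 20 generators, no relators.
Z^1(Gamma, Ad rho) = (sl_2)^20: a cocycle is a free choice of one sl_2 vector per generator, so dim Z^1 = 3*20 = 60.
dim B^1 = 3: the coboundary map is injective because an irreducible image has centralizer 0 in sl_2.
dim X = dim H^1 = dim Z^1 - dim B^1 = 60 - 3 = 57.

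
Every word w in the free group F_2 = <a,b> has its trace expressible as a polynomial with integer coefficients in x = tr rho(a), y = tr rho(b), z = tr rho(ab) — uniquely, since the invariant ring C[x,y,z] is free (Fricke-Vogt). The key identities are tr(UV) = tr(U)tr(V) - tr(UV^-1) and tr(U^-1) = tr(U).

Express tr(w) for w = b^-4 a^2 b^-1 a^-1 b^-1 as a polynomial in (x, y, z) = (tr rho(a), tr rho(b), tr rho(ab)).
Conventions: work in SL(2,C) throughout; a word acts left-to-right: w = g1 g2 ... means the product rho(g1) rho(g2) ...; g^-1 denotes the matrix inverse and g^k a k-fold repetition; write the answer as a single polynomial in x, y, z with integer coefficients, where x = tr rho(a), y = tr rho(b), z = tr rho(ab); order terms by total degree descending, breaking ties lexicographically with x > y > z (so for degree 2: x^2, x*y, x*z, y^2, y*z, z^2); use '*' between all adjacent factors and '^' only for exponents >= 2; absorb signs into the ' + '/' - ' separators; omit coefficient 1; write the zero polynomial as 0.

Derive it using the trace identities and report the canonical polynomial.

x^2*y^5*z - x^3*y^4 - x*y^4*z^2 - 3*x^2*y^3*z - y^5*z + 3*x^3*y^2 + 2*x*y^4 + 3*x*y^2*z^2 + x^2*y*z + 4*y^3*z - x^3 - 7*x*y^2 - x*z^2 - 3*y*z + 3*x

tr(b^-1 a) = tr(a)*tr(b) - tr(a b) = x*y - z
use: tr(b^2 a) = tr(b)*tr(a b) - tr(a) = y*z - x
tr(b^2) = tr(b)*tr(b) - tr(1) = y^2 - 2
use: tr(b a^2 b) = tr(a)*tr(b^2 a) - tr(b^2) = x*y*z - x^2 - y^2 + 2
use: tr(b a b a) = tr(a b)*tr(a b) - tr(1)   [split at repeated a] = z^2 - 2
apply: tr(b a^2 b a) = tr(a)*tr(b a b a) - tr(b a b) = x*z^2 - y*z - x
tr(a^2 b a^-1 b) = tr(b a^2 b)*tr(a) - tr(b a^2 b a) = x^2*y*z - x^3 - x*y^2 - x*z^2 + y*z + 3*x
tr(a^-1 b^-1 a^2 b) = tr(a^2 b a^-1)*tr(b) - tr(a^2 b a^-1 b) = -x^2*y*z + x^3 + x*y^2 + x*z^2 - 3*x
tr(a^2 b^-1 a^-1 b^-1) = tr(a^-1 b^-1 a^2)*tr(b) - tr(a^-1 b^-1 a^2 b) = x^2*y*z - x^3 - x*z^2 - y*z + 3*x
apply: tr(b^-1 a^2 b^-1 a^-1 b^-1) = tr(a^2 b^-1 a^-1 b^-1)*tr(b) - tr(a^2 b^-1 a^-1) = x^2*y^2*z - x^3*y - x*y*z^2 - y^2*z + 2*x*y + z
tr(a^2 b^-1 a^-1 b^-3) = tr(b^-1 a^2 b^-1 a^-1 b^-1)*tr(b) - tr(b^-1 a^2 b^-1 a^-1) = x^2*y^3*z - x^3*y^2 - x*y^2*z^2 - x^2*y*z - y^3*z + x^3 + 2*x*y^2 + x*z^2 + 2*y*z - 3*x
use: tr(b^-2 a^2 b^-1 a^-1 b^-2) = tr(a^2 b^-1 a^-1 b^-3)*tr(b) - tr(a^2 b^-1 a^-1 b^-2) = x^2*y^4*z - x^3*y^3 - x*y^3*z^2 - 2*x^2*y^2*z - y^4*z + 2*x^3*y + 2*x*y^3 + 2*x*y*z^2 + 3*y^2*z - 5*x*y - z
use: tr(b^-4 a^2 b^-1 a^-1 b^-1) = tr(b^-2 a^2 b^-1 a^-1 b^-2)*tr(b) - tr(b^-2 a^2 b^-1 a^-1 b^-1) = x^2*y^5*z - x^3*y^4 - x*y^4*z^2 - 3*x^2*y^3*z - y^5*z + 3*x^3*y^2 + 2*x*y^4 + 3*x*y^2*z^2 + x^2*y*z + 4*y^3*z - x^3 - 7*x*y^2 - x*z^2 - 3*y*z + 3*x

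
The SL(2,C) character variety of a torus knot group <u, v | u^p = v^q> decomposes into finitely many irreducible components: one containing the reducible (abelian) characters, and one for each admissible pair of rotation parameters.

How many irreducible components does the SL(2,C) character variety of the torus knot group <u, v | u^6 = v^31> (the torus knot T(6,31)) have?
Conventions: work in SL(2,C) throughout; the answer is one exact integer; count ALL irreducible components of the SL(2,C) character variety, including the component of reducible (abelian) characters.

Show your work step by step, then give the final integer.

76

Gamma = < u, v | u^6 = v^31 > (torus knot T(6,31)); the central element u^6 = v^31 acts as +I or -I in any irreducible SL(2,C) representation.
So on each irreducible component the traces are pinned: tr(u) = 2*cos(pi*alpha/6) with 1 <= alpha <= 5, tr(v) = 2*cos(pi*beta/31) with 1 <= beta <= 30.
Consistency of u^6 = (-1)^alpha I with v^31 = (-1)^beta I forces alpha = beta (mod 2).
Enumerate parity-matched pairs: 3*15 odd-odd plus 2*15 even-even gives 75.
That is 75 components of irreducible characters, and with the reducible (abelian) component the total is 76.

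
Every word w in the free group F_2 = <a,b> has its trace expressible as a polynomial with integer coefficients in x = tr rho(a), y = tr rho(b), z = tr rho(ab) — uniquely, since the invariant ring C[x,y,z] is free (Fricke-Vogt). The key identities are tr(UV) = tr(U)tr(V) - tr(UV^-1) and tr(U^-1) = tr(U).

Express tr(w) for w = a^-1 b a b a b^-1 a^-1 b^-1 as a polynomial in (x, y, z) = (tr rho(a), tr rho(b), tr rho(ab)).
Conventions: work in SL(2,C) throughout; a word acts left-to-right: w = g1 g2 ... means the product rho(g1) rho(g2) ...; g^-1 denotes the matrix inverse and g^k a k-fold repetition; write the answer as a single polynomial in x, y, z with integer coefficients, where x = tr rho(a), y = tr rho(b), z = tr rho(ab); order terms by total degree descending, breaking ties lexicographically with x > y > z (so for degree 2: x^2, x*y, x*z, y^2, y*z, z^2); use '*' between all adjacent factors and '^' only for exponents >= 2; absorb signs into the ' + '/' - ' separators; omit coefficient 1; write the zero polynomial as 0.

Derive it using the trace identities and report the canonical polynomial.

trace(b a b) = trace(b)*trace(a b) - trace(a) = y*z - x
trace(a b a b) = trace(a b)*trace(a b) - trace(1) = z^2 - 2
trace(a b a) = trace(a)*trace(b a) - trace(b) = x*z - y
trace(b a b a b) = trace(b)*trace(a b a b) - trace(a b a) = y*z^2 - x*z - y
trace(b a b a b a) = trace(b a b a)*trace(b a) - trace(a b) = z^3 - 3*z
trace(a^-1 b a b a b) = trace(b a b a b)*trace(a) - trace(b a b a b a) = x*y*z^2 - x^2*z - z^3 - x*y + 3*z
trace(b^-1 a^-1 b a b a) = trace(a^-1 b a b a)*trace(b) - trace(a^-1 b a b a b) = -x*y*z^2 + x^2*z + y^2*z + z^3 - 3*z
trace(b^-1 a^-1 b a b a b^-1) = trace(b^-1 a^-1 b a b a)*trace(b) - trace(b^-1 a^-1 b a b a b) = -x*y^2*z^2 + x^2*y*z + y^3*z + y*z^3 - 4*y*z + x
trace(a b a^2 b) = trace(a)*trace(b a b a) - trace(b a b) = x*z^2 - y*z - x
trace(a b a^2) = trace(a)*trace(a b a) - trace(a b) = x^2*z - x*y - z
trace(b a b a^2 b) = trace(b)*trace(a b a^2 b) - trace(a b a^2) = x*y*z^2 - x^2*z - y^2*z + z
trace(b a b a^2 b a) = trace(a)*trace(b a b a b a) - trace(b a b a b) = x*z^3 - y*z^2 - 2*x*z + y
trace(a b a^-1 b a b a) = trace(b a b a^2 b)*trace(a) - trace(b a b a^2 b a) = x^2*y*z^2 - x^3*z - x*y^2*z - x*z^3 + y*z^2 + 3*x*z - y
trace(b a b a b a b) = trace(b)*trace(a b a b a b) - trace(a b a b a) = y*z^3 - x*z^2 - 2*y*z + x
trace(b a b a b a b a) = trace(b a)*trace(b a b a b a) - trace(b^-1 a^-1 b^-1 a^-1) = z^4 - 4*z^2 + 2
trace(a b a^-1 b a b a b) = trace(b a b a b a b)*trace(a) - trace(b a b a b a b a) = x*y*z^3 - x^2*z^2 - z^4 - 2*x*y*z + x^2 + 4*z^2 - 2
trace(a^-1 b a b a b^-1 a b) = trace(a b a^-1 b a b a)*trace(b) - trace(a b a^-1 b a b a b) = x^2*y^2*z^2 - x^3*y*z - x*y^3*z - 2*x*y*z^3 + x^2*z^2 + y^2*z^2 + z^4 + 5*x*y*z - x^2 - y^2 - 4*z^2 + 2
trace(b^-1 a^-1 b a b a b^-1 a) = trace(a^-1 b a b a b^-1 a)*trace(b) - trace(a^-1 b a b a b^-1 a b) = -x^2*y^2*z^2 + x^3*y*z + x*y^3*z + 2*x*y*z^3 - x^2*z^2 - y^2*z^2 - z^4 - 4*x*y*z + x^2 + 4*z^2 - 2
trace(a^-1 b a b a b^-1 a^-1 b^-1) = trace(b^-1 a^-1 b a b a b^-1)*trace(a) - trace(b^-1 a^-1 b a b a b^-1 a) = -x*y*z^3 + x^2*z^2 + y^2*z^2 + z^4 - 4*z^2 + 2

-x*y*z^3 + x^2*z^2 + y^2*z^2 + z^4 - 4*z^2 + 2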